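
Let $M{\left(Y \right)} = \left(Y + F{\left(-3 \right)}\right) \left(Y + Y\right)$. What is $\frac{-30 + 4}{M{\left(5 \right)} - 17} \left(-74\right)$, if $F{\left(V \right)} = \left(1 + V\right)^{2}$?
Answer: $\frac{1924}{73} \approx 26.356$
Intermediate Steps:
$M{\left(Y \right)} = 2 Y \left(4 + Y\right)$ ($M{\left(Y \right)} = \left(Y + \left(1 - 3\right)^{2}\right) \left(Y + Y\right) = \left(Y + \left(-2\right)^{2}\right) 2 Y = \left(Y + 4\right) 2 Y = \left(4 + Y\right) 2 Y = 2 Y \left(4 + Y\right)$)
$\frac{-30 + 4}{M{\left(5 \right)} - 17} \left(-74\right) = \frac{-30 + 4}{2 \cdot 5 \left(4 + 5\right) - 17} \left(-74\right) = - \frac{26}{2 \cdot 5 \cdot 9 - 17} \left(-74\right) = - \frac{26}{90 - 17} \left(-74\right) = - \frac{26}{73} \left(-74\right) = \left(-26\right) \frac{1}{73} \left(-74\right) = \left(- \frac{26}{73}\right) \left(-74\right) = \frac{1924}{73}$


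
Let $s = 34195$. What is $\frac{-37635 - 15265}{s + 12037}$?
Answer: $- \frac{13225}{11558} \approx -1.1442$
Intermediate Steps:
$\frac{-37635 - 15265}{s + 12037} = \frac{-37635 - 15265}{34195 + 12037} = - \frac{52900}{46232} = \left(-52900\right) \frac{1}{46232} = - \frac{13225}{11558}$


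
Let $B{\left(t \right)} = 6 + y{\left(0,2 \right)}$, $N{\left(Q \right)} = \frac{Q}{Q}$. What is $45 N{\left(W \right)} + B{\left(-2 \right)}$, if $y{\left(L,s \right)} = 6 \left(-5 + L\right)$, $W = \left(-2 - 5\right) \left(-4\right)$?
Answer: $21$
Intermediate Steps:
$W = 28$ ($W = \left(-7\right) \left(-4\right) = 28$)
$y{\left(L,s \right)} = -30 + 6 L$
$N{\left(Q \right)} = 1$
$B{\left(t \right)} = -24$ ($B{\left(t \right)} = 6 + \left(-30 + 6 \cdot 0\right) = 6 + \left(-30 + 0\right) = 6 - 30 = -24$)
$45 N{\left(W \right)} + B{\left(-2 \right)} = 45 \cdot 1 - 24 = 45 - 24 = 21$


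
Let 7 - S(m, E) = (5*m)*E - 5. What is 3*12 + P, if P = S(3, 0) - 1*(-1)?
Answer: 49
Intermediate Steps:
S(m, E) = 12 - 5*E*m (S(m, E) = 7 - ((5*m)*E - 5) = 7 - (5*E*m - 5) = 7 - (-5 + 5*E*m) = 7 + (5 - 5*E*m) = 12 - 5*E*m)
P = 13 (P = (12 - 5*0*3) - 1*(-1) = (12 + 0) + 1 = 12 + 1 = 13)
3*12 + P = 3*12 + 13 = 36 + 13 = 49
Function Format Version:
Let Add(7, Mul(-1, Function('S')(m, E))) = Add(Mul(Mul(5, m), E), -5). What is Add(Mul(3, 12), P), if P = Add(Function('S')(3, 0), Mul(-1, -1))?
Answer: 49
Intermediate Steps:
Function('S')(m, E) = Add(12, Mul(-5, E, m)) (Function('S')(m, E) = Add(7, Mul(-1, Add(Mul(Mul(5, m), E), -5))) = Add(7, Mul(-1, Add(Mul(5, E, m), -5))) = Add(7, Mul(-1, Add(-5, Mul(5, E, m)))) = Add(7, Add(5, Mul(-5, E, m))) = Add(12, Mul(-5, E, m)))
P = 13 (P = Add(Add(12, Mul(-5, 0, 3)), Mul(-1, -1)) = Add(Add(12, 0), 1) = Add(12, 1) = 13)
Add(Mul(3, 12), P) = Add(Mul(3, 12), 13) = Add(36, 13) = 49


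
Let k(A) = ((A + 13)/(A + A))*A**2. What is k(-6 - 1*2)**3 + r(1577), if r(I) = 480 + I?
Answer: -5943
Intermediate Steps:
k(A) = A*(13 + A)/2 (k(A) = ((13 + A)/((2*A)))*A**2 = ((13 + A)*(1/(2*A)))*A**2 = ((13 + A)/(2*A))*A**2 = A*(13 + A)/2)
k(-6 - 1*2)**3 + r(1577) = ((-6 - 1*2)*(13 + (-6 - 1*2))/2)**3 + (480 + 1577) = ((-6 - 2)*(13 + (-6 - 2))/2)**3 + 2057 = ((1/2)*(-8)*(13 - 8))**3 + 2057 = ((1/2)*(-8)*5)**3 + 2057 = (-20)**3 + 2057 = -8000 + 2057 = -5943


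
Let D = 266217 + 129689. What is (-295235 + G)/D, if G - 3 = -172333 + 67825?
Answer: -199870/197953 ≈ -1.0097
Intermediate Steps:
G = -104505 (G = 3 + (-172333 + 67825) = 3 - 104508 = -104505)
D = 395906
(-295235 + G)/D = (-295235 - 104505)/395906 = -399740*1/395906 = -199870/197953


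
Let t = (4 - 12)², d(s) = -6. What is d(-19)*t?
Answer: -384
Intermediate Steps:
t = 64 (t = (-8)² = 64)
d(-19)*t = -6*64 = -384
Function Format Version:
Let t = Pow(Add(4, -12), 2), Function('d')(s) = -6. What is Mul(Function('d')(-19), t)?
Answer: -384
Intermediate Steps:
t = 64 (t = Pow(-8, 2) = 64)
Mul(Function('d')(-19), t) = Mul(-6, 64) = -384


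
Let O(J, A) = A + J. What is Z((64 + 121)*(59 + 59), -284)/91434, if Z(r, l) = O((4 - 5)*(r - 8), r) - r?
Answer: -3637/15239 ≈ -0.23866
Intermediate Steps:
Z(r, l) = 8 - r (Z(r, l) = (r + (4 - 5)*(r - 8)) - r = (r - (-8 + r)) - r = (r + (8 - r)) - r = 8 - r)
Z((64 + 121)*(59 + 59), -284)/91434 = (8 - (64 + 121)*(59 + 59))/91434 = (8 - 185*118)*(1/91434) = (8 - 1*21830)*(1/91434) = (8 - 21830)*(1/91434) = -21822*1/91434 = -3637/15239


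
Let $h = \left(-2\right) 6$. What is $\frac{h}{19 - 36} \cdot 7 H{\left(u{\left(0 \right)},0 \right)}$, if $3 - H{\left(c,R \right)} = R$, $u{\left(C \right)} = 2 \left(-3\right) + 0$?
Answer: $\frac{252}{17} \approx 14.824$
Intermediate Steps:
$u{\left(C \right)} = -6$ ($u{\left(C \right)} = -6 + 0 = -6$)
$H{\left(c,R \right)} = 3 - R$
$h = -12$
$\frac{h}{19 - 36} \cdot 7 H{\left(u{\left(0 \right)},0 \right)} = - \frac{12}{19 - 36} \cdot 7 \left(3 - 0\right) = - \frac{12}{-17} \cdot 7 \left(3 + 0\right) = \left(-12\right) \left(- \frac{1}{17}\right) 7 \cdot 3 = \frac{12}{17} \cdot 21 = \frac{252}{17}$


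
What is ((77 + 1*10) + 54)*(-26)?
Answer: -3666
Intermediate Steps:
((77 + 1*10) + 54)*(-26) = ((77 + 10) + 54)*(-26) = (87 + 54)*(-26) = 141*(-26) = -3666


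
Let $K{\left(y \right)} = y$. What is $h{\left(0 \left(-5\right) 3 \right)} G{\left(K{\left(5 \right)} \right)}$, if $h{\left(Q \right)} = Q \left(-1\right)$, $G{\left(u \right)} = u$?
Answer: $0$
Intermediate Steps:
$h{\left(Q \right)} = - Q$
$h{\left(0 \left(-5\right) 3 \right)} G{\left(K{\left(5 \right)} \right)} = - 0 \left(-5\right) 3 \cdot 5 = - 0 \cdot 3 \cdot 5 = \left(-1\right) 0 \cdot 5 = 0 \cdot 5 = 0$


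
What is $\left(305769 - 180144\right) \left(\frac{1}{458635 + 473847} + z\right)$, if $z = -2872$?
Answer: $- \frac{336434843064375}{932482} \approx -3.608 \cdot 10^{8}$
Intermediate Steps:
$\left(305769 - 180144\right) \left(\frac{1}{458635 + 473847} + z\right) = \left(305769 - 180144\right) \left(\frac{1}{458635 + 473847} - 2872\right) = 125625 \left(\frac{1}{932482} - 2872\right) = 125625 \left(- \frac{2678088303}{932482}\right) = - \frac{336434843064375}{932482}$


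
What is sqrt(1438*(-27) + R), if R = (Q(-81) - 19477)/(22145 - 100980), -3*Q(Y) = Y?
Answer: 2*I*sqrt(2413003958771)/15767 ≈ 197.04*I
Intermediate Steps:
Q(Y) = -Y/3
R = 3890/15767 (R = (-1/3*(-81) - 19477)/(22145 - 100980) = (27 - 19477)/(-78835) = -19450*(-1/78835) = 3890/15767 ≈ 0.24672)
sqrt(1438*(-27) + R) = sqrt(1438*(-27) + 3890/15767) = sqrt(-38826 + 3890/15767) = sqrt(-612165652/15767) = 2*I*sqrt(2413003958771)/15767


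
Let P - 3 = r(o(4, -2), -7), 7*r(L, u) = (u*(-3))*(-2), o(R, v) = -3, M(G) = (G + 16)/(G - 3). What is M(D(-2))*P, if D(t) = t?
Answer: 42/5 ≈ 8.4000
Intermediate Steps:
M(G) = (16 + G)/(-3 + G)
r(L, u) = 6*u/7 (r(L, u) = ((u*(-3))*(-2))/7 = (-3*u*(-2))/7 = (6*u)/7 = 6*u/7)
P = -3 (P = 3 + (6/7)*(-7) = 3 - 6 = -3)
M(D(-2))*P = ((16 - 2)/(-3 - 2))*(-3) = (14/(-5))*(-3) = -1/5*14*(-3) = -14/5*(-3) = 42/5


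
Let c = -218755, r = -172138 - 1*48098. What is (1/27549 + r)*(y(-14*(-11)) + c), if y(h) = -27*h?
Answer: 1352475935053019/27549 ≈ 4.9093e+10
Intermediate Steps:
r = -220236 (r = -172138 - 48098 = -220236)
(1/27549 + r)*(y(-14*(-11)) + c) = (1/27549 - 220236)*(-(-378)*(-11) - 218755) = (1/27549 - 220236)*(-27*154 - 218755) = -6067281563*(-4158 - 218755)/27549 = -6067281563/27549*(-222913) = 1352475935053019/27549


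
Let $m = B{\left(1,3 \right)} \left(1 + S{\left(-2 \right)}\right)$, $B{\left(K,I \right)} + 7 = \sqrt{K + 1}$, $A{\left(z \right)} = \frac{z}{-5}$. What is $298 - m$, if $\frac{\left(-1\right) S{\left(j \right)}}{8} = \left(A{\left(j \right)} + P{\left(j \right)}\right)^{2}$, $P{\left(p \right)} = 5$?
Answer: $- \frac{33199}{25} + \frac{5807 \sqrt{2}}{25} \approx -999.47$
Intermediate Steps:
$A{\left(z \right)} = - \frac{z}{5}$ ($A{\left(z \right)} = z \left(- \frac{1}{5}\right) = - \frac{z}{5}$)
$S{\left(j \right)} = - 8 \left(5 - \frac{j}{5}\right)^{2}$ ($S{\left(j \right)} = - 8 \left(- \frac{j}{5} + 5\right)^{2} = - 8 \left(5 - \frac{j}{5}\right)^{2}$)
$B{\left(K,I \right)} = -7 + \sqrt{1 + K}$ ($B{\left(K,I \right)} = -7 + \sqrt{K + 1} = -7 + \sqrt{1 + K}$)
$m = \frac{40649}{25} - \frac{5807 \sqrt{2}}{25}$ ($m = \left(-7 + \sqrt{1 + 1}\right) \left(1 - \frac{8 \left(-25 - 2\right)^{2}}{25}\right) = \left(-7 + \sqrt{2}\right) \left(1 - \frac{8 \left(-27\right)^{2}}{25}\right) = \left(-7 + \sqrt{2}\right) \left(1 - \frac{5832}{25}\right) = \left(-7 + \sqrt{2}\right) \left(- \frac{5807}{25}\right) = \frac{40649}{25} - \frac{5807 \sqrt{2}}{25} \approx 1297.5$)
$298 - m = 298 - \left(\frac{40649}{25} - \frac{5807 \sqrt{2}}{25}\right) = - \frac{33199}{25} + \frac{5807 \sqrt{2}}{25}$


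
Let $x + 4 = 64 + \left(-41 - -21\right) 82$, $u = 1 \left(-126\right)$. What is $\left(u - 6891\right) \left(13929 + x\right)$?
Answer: $-86652933$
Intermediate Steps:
$u = -126$
$x = -1580$ ($x = -4 + \left(64 + \left(-41 - -21\right) 82\right) = -4 + \left(64 + \left(-41 + 21\right) 82\right) = -4 + \left(64 - 1640\right) = -4 - 1576 = -1580$)
$\left(u - 6891\right) \left(13929 + x\right) = \left(-126 - 6891\right) \left(13929 - 1580\right) = \left(-7017\right) 12349 = -86652933$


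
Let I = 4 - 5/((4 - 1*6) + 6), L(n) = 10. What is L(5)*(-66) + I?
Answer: -2629/4 ≈ -657.25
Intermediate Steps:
I = 11/4 (I = 4 - 5/((4 - 6) + 6) = 4 - 5/(-2 + 6) = 4 - 5/4 = 11/4 ≈ 2.7500)
L(5)*(-66) + I = 10*(-66) + 11/4 = -660 + 11/4 = -2629/4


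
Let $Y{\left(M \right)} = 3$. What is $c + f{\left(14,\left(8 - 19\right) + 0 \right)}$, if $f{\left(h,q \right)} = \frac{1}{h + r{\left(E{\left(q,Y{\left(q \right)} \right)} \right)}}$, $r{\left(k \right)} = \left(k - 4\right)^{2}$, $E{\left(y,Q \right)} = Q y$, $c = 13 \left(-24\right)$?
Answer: $- \frac{431495}{1383} \approx -312.0$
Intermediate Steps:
$c = -312$
$r{\left(k \right)} = \left(-4 + k\right)^{2}$
$f{\left(h,q \right)} = \frac{1}{h + \left(-4 + 3 q\right)^{2}}$
$c + f{\left(14,\left(8 - 19\right) + 0 \right)} = -312 + \frac{1}{14 + \left(-4 + 3 \left(\left(8 - 19\right) + 0\right)\right)^{2}} = -312 + \frac{1}{14 + \left(-4 + 3 \left(-11 + 0\right)\right)^{2}} = -312 + \frac{1}{14 + \left(-4 + 3 \left(-11\right)\right)^{2}} = -312 + \frac{1}{14 + \left(-4 - 33\right)^{2}} = -312 + \frac{1}{14 + \left(-37\right)^{2}} = -312 + \frac{1}{14 + 1369} = -312 + \frac{1}{1383} = - \frac{431495}{1383}$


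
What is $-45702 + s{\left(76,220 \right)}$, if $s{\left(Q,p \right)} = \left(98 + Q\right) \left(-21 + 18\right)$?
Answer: $-46224$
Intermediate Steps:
$s{\left(Q,p \right)} = -294 - 3 Q$ ($s{\left(Q,p \right)} = \left(98 + Q\right) \left(-3\right) = -294 - 3 Q$)
$-45702 + s{\left(76,220 \right)} = -45702 - 522 = -46224$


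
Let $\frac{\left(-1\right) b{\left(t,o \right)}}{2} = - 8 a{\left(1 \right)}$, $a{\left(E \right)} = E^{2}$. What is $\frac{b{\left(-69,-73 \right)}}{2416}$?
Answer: $\frac{1}{151} \approx 0.0066225$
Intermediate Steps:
$b{\left(t,o \right)} = 16$ ($b{\left(t,o \right)} = - 2 \left(- 8 \cdot 1^{2}\right) = - 2 \left(\left(-8\right) 1\right) = \left(-2\right) \left(-8\right) = 16$)
$\frac{b{\left(-69,-73 \right)}}{2416} = \frac{16}{2416} = 16 \cdot \frac{1}{2416} = \frac{1}{151}$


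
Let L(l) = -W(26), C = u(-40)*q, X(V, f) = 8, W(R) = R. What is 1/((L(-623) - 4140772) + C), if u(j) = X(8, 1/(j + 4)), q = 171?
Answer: -1/4139430 ≈ -2.4158e-7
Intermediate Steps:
u(j) = 8
C = 1368 (C = 8*171 = 1368)
L(l) = -26 (L(l) = -1*26 = -26)
1/((L(-623) - 4140772) + C) = 1/((-26 - 4140772) + 1368) = 1/(-4140798 + 1368) = 1/(-4139430) = -1/4139430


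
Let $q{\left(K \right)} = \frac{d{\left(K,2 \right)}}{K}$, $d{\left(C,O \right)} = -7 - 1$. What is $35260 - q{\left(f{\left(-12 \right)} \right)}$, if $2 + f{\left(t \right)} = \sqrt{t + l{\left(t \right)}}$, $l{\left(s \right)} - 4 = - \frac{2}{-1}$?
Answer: $\frac{176292}{5} - \frac{4 i \sqrt{6}}{5} \approx 35258.0 - 1.9596 i$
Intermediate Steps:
$l{\left(s \right)} = 6$ ($l{\left(s \right)} = 4 - \frac{2}{-1} = 4 - -2 = 4 + 2 = 6$)
$f{\left(t \right)} = -2 + \sqrt{6 + t}$ ($f{\left(t \right)} = -2 + \sqrt{t + 6} = -2 + \sqrt{6 + t}$)
$d{\left(C,O \right)} = -8$ ($d{\left(C,O \right)} = -7 - 1 = -8$)
$q{\left(K \right)} = - \frac{8}{K}$
$35260 - q{\left(f{\left(-12 \right)} \right)} = 35260 - - \frac{8}{-2 + \sqrt{6 - 12}} = 35260 - - \frac{8}{-2 + \sqrt{-6}} = 35260 - - \frac{8}{-2 + i \sqrt{6}} = 35260 + \frac{8}{-2 + i \sqrt{6}}$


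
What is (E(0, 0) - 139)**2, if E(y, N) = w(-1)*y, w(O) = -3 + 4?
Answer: 19321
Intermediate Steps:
w(O) = 1
E(y, N) = y (E(y, N) = 1*y = y)
(E(0, 0) - 139)**2 = (0 - 139)**2 = (-139)**2 = 19321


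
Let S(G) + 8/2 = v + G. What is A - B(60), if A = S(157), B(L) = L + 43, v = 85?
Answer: 135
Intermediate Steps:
B(L) = 43 + L
S(G) = 81 + G (S(G) = -4 + (85 + G) = 81 + G)
A = 238 (A = 81 + 157 = 238)
A - B(60) = 238 - (43 + 60) = 238 - 1*103 = 238 - 103 = 135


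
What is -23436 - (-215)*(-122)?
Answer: -49666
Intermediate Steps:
-23436 - (-215)*(-122) = -23436 - 1*26230 = -23436 - 26230 = -49666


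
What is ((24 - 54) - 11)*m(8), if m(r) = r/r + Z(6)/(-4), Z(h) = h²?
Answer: 328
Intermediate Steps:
m(r) = -8 (m(r) = r/r + 6²/(-4) = 1 + 36*(-¼) = 1 - 9 = -8)
((24 - 54) - 11)*m(8) = ((24 - 54) - 11)*(-8) = (-30 - 11)*(-8) = -41*(-8) = 328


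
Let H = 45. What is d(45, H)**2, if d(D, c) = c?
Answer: 2025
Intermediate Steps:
d(45, H)**2 = 45**2 = 2025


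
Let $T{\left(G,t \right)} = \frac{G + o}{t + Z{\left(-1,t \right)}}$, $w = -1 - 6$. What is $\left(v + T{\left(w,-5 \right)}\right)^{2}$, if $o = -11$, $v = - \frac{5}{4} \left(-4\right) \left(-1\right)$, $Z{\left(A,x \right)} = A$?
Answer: $4$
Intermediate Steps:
$v = -5$ ($v = \left(-5\right) \frac{1}{4} \left(-4\right) \left(-1\right) = \left(- \frac{5}{4}\right) \left(-4\right) \left(-1\right) = 5 \left(-1\right) = -5$)
$w = -7$
$T{\left(G,t \right)} = \frac{-11 + G}{-1 + t}$ ($T{\left(G,t \right)} = \frac{G - 11}{t - 1} = \frac{-11 + G}{-1 + t}$)
$\left(v + T{\left(w,-5 \right)}\right)^{2} = \left(-5 + \frac{-11 - 7}{-1 - 5}\right)^{2} = \left(-5 + \frac{1}{-6} \left(-18\right)\right)^{2} = \left(-5 - -3\right)^{2} = \left(-5 + 3\right)^{2} = \left(-2\right)^{2} = 4$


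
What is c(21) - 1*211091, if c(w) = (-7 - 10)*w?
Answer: -211448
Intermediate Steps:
c(w) = -17*w
c(21) - 1*211091 = -17*21 - 1*211091 = -357 - 211091 = -211448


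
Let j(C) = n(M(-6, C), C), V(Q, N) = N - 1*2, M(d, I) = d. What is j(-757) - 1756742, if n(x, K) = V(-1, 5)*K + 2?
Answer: -1759011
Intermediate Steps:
V(Q, N) = -2 + N (V(Q, N) = N - 2 = -2 + N)
n(x, K) = 2 + 3*K (n(x, K) = (-2 + 5)*K + 2 = 3*K + 2 = 2 + 3*K)
j(C) = 2 + 3*C
j(-757) - 1756742 = (2 + 3*(-757)) - 1756742 = (2 - 2271) - 1756742 = -2269 - 1756742 = -1759011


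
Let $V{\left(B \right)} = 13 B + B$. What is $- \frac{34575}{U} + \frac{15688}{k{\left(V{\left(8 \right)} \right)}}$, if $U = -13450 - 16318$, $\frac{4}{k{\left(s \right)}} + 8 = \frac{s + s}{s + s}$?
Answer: $- \frac{817216097}{29768} \approx -27453.0$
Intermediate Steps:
$V{\left(B \right)} = 14 B$
$k{\left(s \right)} = - \frac{4}{7}$ ($k{\left(s \right)} = \frac{4}{-8 + \frac{s + s}{s + s}} = \frac{4}{-8 + \frac{2 s}{2 s}} = \frac{4}{-8 + 2 s \frac{1}{2 s}} = \frac{4}{-8 + 1} = \frac{4}{-7} = 4 \left(- \frac{1}{7}\right) = - \frac{4}{7}$)
$U = -29768$
$- \frac{34575}{U} + \frac{15688}{k{\left(V{\left(8 \right)} \right)}} = - \frac{34575}{-29768} + \frac{15688}{- \frac{4}{7}} = \left(-34575\right) \left(- \frac{1}{29768}\right) + 15688 \left(- \frac{7}{4}\right) = \frac{34575}{29768} - 27454 = - \frac{817216097}{29768}$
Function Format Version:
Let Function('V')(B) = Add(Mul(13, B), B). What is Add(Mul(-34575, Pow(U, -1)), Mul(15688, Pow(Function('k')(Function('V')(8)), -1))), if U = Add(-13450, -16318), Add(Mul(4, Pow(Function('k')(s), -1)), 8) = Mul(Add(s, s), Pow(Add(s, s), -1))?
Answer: Rational(-817216097, 29768) ≈ -27453.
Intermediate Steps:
Function('V')(B) = Mul(14, B)
Function('k')(s) = Rational(-4, 7) (Function('k')(s) = Mul(4, Pow(Add(-8, Mul(Add(s, s), Pow(Add(s, s), -1))), -1)) = Mul(4, Pow(Add(-8, Mul(Mul(2, s), Pow(Mul(2, s), -1))), -1)) = Mul(4, Pow(Add(-8, Mul(Mul(2, s), Mul(Rational(1, 2), Pow(s, -1)))), -1)) = Mul(4, Pow(Add(-8, 1), -1)) = Mul(4, Pow(-7, -1)) = Mul(4, Rational(-1, 7)) = Rational(-4, 7))
U = -29768
Add(Mul(-34575, Pow(U, -1)), Mul(15688, Pow(Function('k')(Function('V')(8)), -1))) = Add(Mul(-34575, Pow(-29768, -1)), Mul(15688, Pow(Rational(-4, 7), -1))) = Add(Mul(-34575, Rational(-1, 29768)), Mul(15688, Rational(-7, 4))) = Add(Rational(34575, 29768), -27454) = Rational(-817216097, 29768)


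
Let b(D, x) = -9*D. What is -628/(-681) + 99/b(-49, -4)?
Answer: 38263/33369 ≈ 1.1467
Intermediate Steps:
-628/(-681) + 99/b(-49, -4) = -628/(-681) + 99/((-9*(-49))) = -628*(-1/681) + 99/441 = 628/681 + 99*(1/441) = 628/681 + 11/49 = 38263/33369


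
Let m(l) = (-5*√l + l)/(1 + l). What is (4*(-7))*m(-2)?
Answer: -56 - 140*I*√2 ≈ -56.0 - 197.99*I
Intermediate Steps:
m(l) = (l - 5*√l)/(1 + l)
(4*(-7))*m(-2) = (4*(-7))*((-2 - 5*I*√2)/(1 - 2)) = -28*(-2 - 5*I*√2)/(-1) = -(-28)*(-2 - 5*I*√2) = -28*(2 + 5*I*√2) = -56 - 140*I*√2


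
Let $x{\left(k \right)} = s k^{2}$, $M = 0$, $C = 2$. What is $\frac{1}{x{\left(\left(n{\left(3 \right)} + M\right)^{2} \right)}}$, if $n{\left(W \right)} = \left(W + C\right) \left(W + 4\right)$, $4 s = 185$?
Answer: $\frac{4}{277615625} \approx 1.4408 \cdot 10^{-8}$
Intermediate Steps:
$s = \frac{185}{4}$ ($s = \frac{1}{4} \cdot 185 = \frac{185}{4} \approx 46.25$)
$n{\left(W \right)} = \left(2 + W\right) \left(4 + W\right)$ ($n{\left(W \right)} = \left(W + 2\right) \left(W + 4\right) = \left(2 + W\right) \left(4 + W\right)$)
$x{\left(k \right)} = \frac{185 k^{2}}{4}$
$\frac{1}{x{\left(\left(n{\left(3 \right)} + M\right)^{2} \right)}} = \frac{1}{\frac{185}{4} \left(\left(\left(8 + 3^{2} + 6 \cdot 3\right) + 0\right)^{2}\right)^{2}} = \frac{1}{\frac{185}{4} \left(\left(\left(8 + 9 + 18\right) + 0\right)^{2}\right)^{2}} = \frac{1}{\frac{185}{4} \left(\left(35 + 0\right)^{2}\right)^{2}} = \frac{1}{\frac{185}{4} \left(35^{2}\right)^{2}} = \frac{1}{\frac{185}{4} \cdot 1225^{2}} = \frac{1}{\frac{185}{4} \cdot 1500625} = \frac{1}{\frac{277615625}{4}} = \frac{4}{277615625}$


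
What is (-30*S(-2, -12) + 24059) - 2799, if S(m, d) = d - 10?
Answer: 21920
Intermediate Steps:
S(m, d) = -10 + d
(-30*S(-2, -12) + 24059) - 2799 = (-30*(-10 - 12) + 24059) - 2799 = (-30*(-22) + 24059) - 2799 = (660 + 24059) - 2799 = 24719 - 2799 = 21920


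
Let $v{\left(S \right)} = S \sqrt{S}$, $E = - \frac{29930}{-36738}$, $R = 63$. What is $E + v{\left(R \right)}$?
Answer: $\frac{14965}{18369} + 189 \sqrt{7} \approx 500.86$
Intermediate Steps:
$E = \frac{14965}{18369}$ ($E = \left(-29930\right) \left(- \frac{1}{36738}\right) = \frac{14965}{18369} \approx 0.81469$)
$v{\left(S \right)} = S^{\frac{3}{2}}$
$E + v{\left(R \right)} = \frac{14965}{18369} + 63^{\frac{3}{2}} = \frac{14965}{18369} + 189 \sqrt{7}$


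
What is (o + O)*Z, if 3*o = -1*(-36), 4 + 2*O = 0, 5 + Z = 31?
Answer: 260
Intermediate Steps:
Z = 26 (Z = -5 + 31 = 26)
O = -2 (O = -2 + (1/2)*0 = -2 + 0 = -2)
o = 12 (o = (-1*(-36))/3 = (1/3)*36 = 12)
(o + O)*Z = (12 - 2)*26 = 10*26 = 260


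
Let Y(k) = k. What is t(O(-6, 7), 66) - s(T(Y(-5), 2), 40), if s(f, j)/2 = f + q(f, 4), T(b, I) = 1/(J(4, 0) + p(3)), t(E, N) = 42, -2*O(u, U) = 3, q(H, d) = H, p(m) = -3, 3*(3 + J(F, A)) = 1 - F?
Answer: 298/7 ≈ 42.571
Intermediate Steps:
J(F, A) = -8/3 - F/3 (J(F, A) = -3 + (1 - F)/3 = -3 + (⅓ - F/3) = -8/3 - F/3)
O(u, U) = -3/2 (O(u, U) = -½*3 = -3/2)
T(b, I) = -⅐ (T(b, I) = 1/((-8/3 - ⅓*4) - 3) = 1/((-8/3 - 4/3) - 3) = 1/(-4 - 3) = 1/(-7) = -⅐)
s(f, j) = 4*f (s(f, j) = 2*(f + f) = 2*(2*f) = 4*f)
t(O(-6, 7), 66) - s(T(Y(-5), 2), 40) = 42 - 4*(-1)/7 = 42 - 1*(-4/7) = 42 + 4/7 = 298/7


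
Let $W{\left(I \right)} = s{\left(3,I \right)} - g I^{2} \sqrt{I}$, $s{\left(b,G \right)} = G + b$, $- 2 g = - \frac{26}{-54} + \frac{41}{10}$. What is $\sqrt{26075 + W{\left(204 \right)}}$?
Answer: $\frac{\sqrt{5913450 + 42899160 \sqrt{51}}}{15} \approx 1178.1$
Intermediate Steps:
$g = - \frac{1237}{540}$ ($g = - \frac{- \frac{26}{-54} + \frac{41}{10}}{2} = - \frac{\left(-26\right) \left(- \frac{1}{54}\right) + 41 \cdot \frac{1}{10}}{2} = - \frac{\frac{13}{27} + \frac{41}{10}}{2} = \left(- \frac{1}{2}\right) \frac{1237}{270} = - \frac{1237}{540} \approx -2.2907$)
$W{\left(I \right)} = 3 + I + \frac{1237 I^{\frac{5}{2}}}{540}$ ($W{\left(I \right)} = \left(I + 3\right) - - \frac{1237 I^{2}}{540} \sqrt{I} = \left(3 + I\right) - - \frac{1237 I^{\frac{5}{2}}}{540} = \left(3 + I\right) + \frac{1237 I^{\frac{5}{2}}}{540} = 3 + I + \frac{1237 I^{\frac{5}{2}}}{540}$)
$\sqrt{26075 + W{\left(204 \right)}} = \sqrt{26075 + \left(3 + 204 + \frac{1237 \cdot 204^{\frac{5}{2}}}{540}\right)} = \sqrt{26075 + \left(3 + 204 + \frac{1237 \cdot 83232 \sqrt{51}}{540}\right)} = \sqrt{26075 + \left(3 + 204 + \frac{2859944 \sqrt{51}}{15}\right)} = \sqrt{26075 + \left(207 + \frac{2859944 \sqrt{51}}{15}\right)} = \sqrt{26282 + \frac{2859944 \sqrt{51}}{15}}$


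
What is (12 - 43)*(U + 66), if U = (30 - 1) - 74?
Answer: -651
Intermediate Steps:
U = -45 (U = 29 - 74 = -45)
(12 - 43)*(U + 66) = (12 - 43)*(-45 + 66) = -31*21 = -651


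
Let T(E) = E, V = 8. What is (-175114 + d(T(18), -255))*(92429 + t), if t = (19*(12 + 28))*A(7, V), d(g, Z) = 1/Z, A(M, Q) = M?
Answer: -1454963595393/85 ≈ -1.7117e+10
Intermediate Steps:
t = 5320 (t = (19*(12 + 28))*7 = (19*40)*7 = 760*7 = 5320)
(-175114 + d(T(18), -255))*(92429 + t) = (-175114 + 1/(-255))*(92429 + 5320) = (-175114 - 1/255)*97749 = -44654071/255*97749 = -1454963595393/85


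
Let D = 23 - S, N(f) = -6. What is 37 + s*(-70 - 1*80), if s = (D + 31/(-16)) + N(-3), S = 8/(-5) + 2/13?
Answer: -253687/104 ≈ -2439.3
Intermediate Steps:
S = -94/65 (S = 8*(-⅕) + 2*(1/13) = -8/5 + 2/13 = -94/65 ≈ -1.4462)
D = 1589/65 (D = 23 - 1*(-94/65) = 23 + 94/65 = 1589/65 ≈ 24.446)
s = 17169/1040 (s = (1589/65 + 31/(-16)) - 6 = (1589/65 + 31*(-1/16)) - 6 = (1589/65 - 31/16) - 6 = 23409/1040 - 6 = 17169/1040 ≈ 16.509)
37 + s*(-70 - 1*80) = 37 + 17169*(-70 - 1*80)/1040 = 37 + 17169*(-70 - 80)/1040 = 37 + (17169/1040)*(-150) = 37 - 257535/104 = -253687/104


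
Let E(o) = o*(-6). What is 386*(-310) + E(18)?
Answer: -119768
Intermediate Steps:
E(o) = -6*o
386*(-310) + E(18) = 386*(-310) - 6*18 = -119660 - 108 = -119768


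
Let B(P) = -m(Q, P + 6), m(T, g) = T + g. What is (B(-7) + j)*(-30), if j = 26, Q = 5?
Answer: -660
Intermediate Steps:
B(P) = -11 - P (B(P) = -(5 + (P + 6)) = -(5 + (6 + P)) = -(11 + P) = -11 - P)
(B(-7) + j)*(-30) = ((-11 - 1*(-7)) + 26)*(-30) = ((-11 + 7) + 26)*(-30) = (-4 + 26)*(-30) = 22*(-30) = -660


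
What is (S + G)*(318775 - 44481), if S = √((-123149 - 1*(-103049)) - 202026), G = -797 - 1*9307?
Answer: -2771466576 + 274294*I*√222126 ≈ -2.7715e+9 + 1.2928e+8*I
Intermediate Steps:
G = -10104 (G = -797 - 9307 = -10104)
S = I*√222126 (S = √((-123149 + 103049) - 202026) = √(-20100 - 202026) = √(-222126) = I*√222126 ≈ 471.3*I)
(S + G)*(318775 - 44481) = (I*√222126 - 10104)*(318775 - 44481) = (-10104 + I*√222126)*274294 = -2771466576 + 274294*I*√222126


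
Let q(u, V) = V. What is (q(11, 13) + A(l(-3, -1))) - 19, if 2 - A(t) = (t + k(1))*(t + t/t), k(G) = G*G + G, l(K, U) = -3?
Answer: -6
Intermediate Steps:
k(G) = G + G² (k(G) = G² + G = G + G²)
A(t) = 2 - (1 + t)*(2 + t) (A(t) = 2 - (t + 1*(1 + 1))*(t + t/t) = 2 - (t + 1*2)*(t + 1) = 2 - (t + 2)*(1 + t) = 2 - (2 + t)*(1 + t) = 2 - (1 + t)*(2 + t))
(q(11, 13) + A(l(-3, -1))) - 19 = (13 - 3*(-3 - 1*(-3))) - 19 = (13 - 3*(-3 + 3)) - 19 = (13 - 3*0) - 19 = (13 + 0) - 19 = 13 - 19 = -6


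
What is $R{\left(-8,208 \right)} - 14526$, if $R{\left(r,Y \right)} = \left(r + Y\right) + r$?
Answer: $-14334$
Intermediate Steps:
$R{\left(r,Y \right)} = Y + 2 r$ ($R{\left(r,Y \right)} = \left(Y + r\right) + r = Y + 2 r$)
$R{\left(-8,208 \right)} - 14526 = \left(208 + 2 \left(-8\right)\right) - 14526 = \left(208 - 16\right) - 14526 = 192 - 14526 = -14334$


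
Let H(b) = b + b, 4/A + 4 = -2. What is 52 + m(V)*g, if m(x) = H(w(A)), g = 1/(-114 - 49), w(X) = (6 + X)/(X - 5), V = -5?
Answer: 144124/2771 ≈ 52.012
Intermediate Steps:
A = -2/3 (A = 4/(-4 - 2) = 4/(-6) = 4*(-1/6) = -2/3 ≈ -0.66667)
w(X) = (6 + X)/(-5 + X)
g = -1/163 (g = 1/(-163) = -1/163 ≈ -0.0061350)
H(b) = 2*b
m(x) = -32/17 (m(x) = 2*((6 - 2/3)/(-5 - 2/3)) = 2*((16/3)/(-17/3)) = 2*(-3/17*16/3) = 2*(-16/17) = -32/17)
52 + m(V)*g = 52 - 32/17*(-1/163) = 52 + 32/2771 = 144124/2771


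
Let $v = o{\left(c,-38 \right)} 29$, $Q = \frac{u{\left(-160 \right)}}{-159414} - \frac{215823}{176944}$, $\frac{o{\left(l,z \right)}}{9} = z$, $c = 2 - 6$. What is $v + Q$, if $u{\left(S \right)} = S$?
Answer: $- \frac{139897441144885}{14103675408} \approx -9919.2$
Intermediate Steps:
$c = -4$
$o{\left(l,z \right)} = 9 z$
$Q = - \frac{17188448341}{14103675408}$ ($Q = - \frac{160}{-159414} - \frac{215823}{176944} = \left(-160\right) \left(- \frac{1}{159414}\right) - \frac{215823}{176944} = \frac{80}{79707} - \frac{215823}{176944} = - \frac{17188448341}{14103675408} \approx -1.2187$)
$v = -9918$ ($v = 9 \left(-38\right) 29 = \left(-342\right) 29 = -9918$)
$v + Q = -9918 - \frac{17188448341}{14103675408} = - \frac{139897441144885}{14103675408}$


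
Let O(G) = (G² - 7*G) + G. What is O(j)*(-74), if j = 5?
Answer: 370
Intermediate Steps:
O(G) = G² - 6*G
O(j)*(-74) = (5*(-6 + 5))*(-74) = (5*(-1))*(-74) = -5*(-74) = 370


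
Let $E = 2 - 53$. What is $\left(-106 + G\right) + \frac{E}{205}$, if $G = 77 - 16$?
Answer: $- \frac{9276}{205} \approx -45.249$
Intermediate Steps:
$E = -51$
$G = 61$ ($G = 77 + \left(-49 + 33\right) = 77 - 16 = 61$)
$\left(-106 + G\right) + \frac{E}{205} = \left(-106 + 61\right) - \frac{51}{205} = -45 - \frac{51}{205} = - \frac{9276}{205}$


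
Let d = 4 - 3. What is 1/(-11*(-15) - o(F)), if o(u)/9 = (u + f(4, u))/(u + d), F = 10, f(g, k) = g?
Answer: 11/1689 ≈ 0.0065127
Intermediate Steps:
d = 1
o(u) = 9*(4 + u)/(1 + u) (o(u) = 9*((u + 4)/(u + 1)) = 9*((4 + u)/(1 + u)) = 9*(4 + u)/(1 + u))
1/(-11*(-15) - o(F)) = 1/(-11*(-15) - 9*(4 + 10)/(1 + 10)) = 1/(165 - 9*14/11) = 1/(165 - 1*126/11) = 1/(165 - 126/11) = 1/(1689/11) = 11/1689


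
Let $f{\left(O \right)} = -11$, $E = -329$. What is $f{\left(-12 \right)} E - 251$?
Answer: $3368$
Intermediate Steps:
$f{\left(-12 \right)} E - 251 = \left(-11\right) \left(-329\right) - 251 = 3619 - 251 = 3368$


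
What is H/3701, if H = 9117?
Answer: 9117/3701 ≈ 2.4634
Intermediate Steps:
H/3701 = 9117/3701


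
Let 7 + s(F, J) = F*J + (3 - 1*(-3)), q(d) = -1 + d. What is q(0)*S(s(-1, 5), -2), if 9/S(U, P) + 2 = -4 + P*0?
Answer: 3/2 ≈ 1.5000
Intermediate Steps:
s(F, J) = -1 + F*J (s(F, J) = -7 + (F*J + (3 - 1*(-3))) = -7 + (F*J + (3 + 3)) = -7 + (F*J + 6) = -7 + (6 + F*J) = -1 + F*J)
S(U, P) = -3/2 (S(U, P) = 9/(-2 + (-4 + P*0)) = 9/(-2 + (-4 + 0)) = 9/(-2 - 4) = 9/(-6) = 9*(-⅙) = -3/2)
q(0)*S(s(-1, 5), -2) = (-1 + 0)*(-3/2) = -1*(-3/2) = 3/2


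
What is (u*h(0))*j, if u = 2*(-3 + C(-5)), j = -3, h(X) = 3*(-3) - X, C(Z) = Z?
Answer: -432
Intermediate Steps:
h(X) = -9 - X
u = -16 (u = 2*(-3 - 5) = 2*(-8) = -16)
(u*h(0))*j = -16*(-9 - 1*0)*(-3) = -16*(-9 + 0)*(-3) = -16*(-9)*(-3) = 144*(-3) = -432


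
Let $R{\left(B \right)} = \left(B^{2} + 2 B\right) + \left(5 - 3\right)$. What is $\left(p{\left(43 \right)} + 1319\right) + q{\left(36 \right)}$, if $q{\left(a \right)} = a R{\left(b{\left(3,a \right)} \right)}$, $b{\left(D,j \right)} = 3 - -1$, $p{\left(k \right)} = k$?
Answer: $2298$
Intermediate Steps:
$b{\left(D,j \right)} = 4$ ($b{\left(D,j \right)} = 3 + 1 = 4$)
$R{\left(B \right)} = 2 + B^{2} + 2 B$ ($R{\left(B \right)} = \left(B^{2} + 2 B\right) + \left(5 - 3\right) = \left(B^{2} + 2 B\right) + 2 = 2 + B^{2} + 2 B$)
$q{\left(a \right)} = 26 a$ ($q{\left(a \right)} = a \left(2 + 4^{2} + 2 \cdot 4\right) = a \left(2 + 16 + 8\right) = a 26 = 26 a$)
$\left(p{\left(43 \right)} + 1319\right) + q{\left(36 \right)} = \left(43 + 1319\right) + 26 \cdot 36 = 1362 + 936 = 2298$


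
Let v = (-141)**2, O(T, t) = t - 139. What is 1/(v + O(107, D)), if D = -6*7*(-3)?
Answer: 1/19868 ≈ 5.0332e-5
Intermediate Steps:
D = 126 (D = -42*(-3) = 126)
O(T, t) = -139 + t
v = 19881
1/(v + O(107, D)) = 1/(19881 + (-139 + 126)) = 1/(19881 - 13) = 1/19868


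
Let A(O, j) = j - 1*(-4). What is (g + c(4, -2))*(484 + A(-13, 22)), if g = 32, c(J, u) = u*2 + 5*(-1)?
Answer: 11730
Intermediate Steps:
A(O, j) = 4 + j (A(O, j) = j + 4 = 4 + j)
c(J, u) = -5 + 2*u (c(J, u) = 2*u - 5 = -5 + 2*u)
(g + c(4, -2))*(484 + A(-13, 22)) = (32 + (-5 + 2*(-2)))*(484 + (4 + 22)) = (32 + (-5 - 4))*(484 + 26) = (32 - 9)*510 = 23*510 = 11730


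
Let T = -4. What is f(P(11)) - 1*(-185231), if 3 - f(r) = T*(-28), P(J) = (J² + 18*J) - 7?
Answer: 185122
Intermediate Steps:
P(J) = -7 + J² + 18*J
f(r) = -109 (f(r) = 3 - (-4)*(-28) = 3 - 1*112 = 3 - 112 = -109)
f(P(11)) - 1*(-185231) = -109 - 1*(-185231) = -109 + 185231 = 185122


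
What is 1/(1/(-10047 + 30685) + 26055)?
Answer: 20638/537723091 ≈ 3.8380e-5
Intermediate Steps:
1/(1/(-10047 + 30685) + 26055) = 1/(1/20638 + 26055) = 1/(537723091/20638) = 20638/537723091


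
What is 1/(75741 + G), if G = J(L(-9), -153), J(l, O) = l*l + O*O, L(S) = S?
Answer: 1/99231 ≈ 1.0077e-5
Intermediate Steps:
J(l, O) = O² + l² (J(l, O) = l² + O² = O² + l²)
G = 23490 (G = (-153)² + (-9)² = 23409 + 81 = 23490)
1/(75741 + G) = 1/(75741 + 23490) = 1/99231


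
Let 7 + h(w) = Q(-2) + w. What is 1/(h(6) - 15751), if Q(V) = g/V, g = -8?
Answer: -1/15748 ≈ -6.3500e-5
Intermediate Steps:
Q(V) = -8/V
h(w) = -3 + w (h(w) = -7 + (-8/(-2) + w) = -7 + (-8*(-½) + w) = -7 + (4 + w) = -3 + w)
1/(h(6) - 15751) = 1/((-3 + 6) - 15751) = 1/(3 - 15751) = 1/(-15748) = -1/15748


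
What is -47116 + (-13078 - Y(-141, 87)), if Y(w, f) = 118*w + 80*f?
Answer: -50516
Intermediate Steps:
Y(w, f) = 80*f + 118*w
-47116 + (-13078 - Y(-141, 87)) = -47116 + (-13078 - (80*87 + 118*(-141))) = -47116 + (-13078 - (6960 - 16638)) = -47116 + (-13078 - 1*(-9678)) = -47116 + (-13078 + 9678) = -47116 - 3400 = -50516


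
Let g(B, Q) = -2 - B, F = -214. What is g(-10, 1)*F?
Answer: -1712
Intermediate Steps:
g(-10, 1)*F = (-2 - 1*(-10))*(-214) = (-2 + 10)*(-214) = 8*(-214) = -1712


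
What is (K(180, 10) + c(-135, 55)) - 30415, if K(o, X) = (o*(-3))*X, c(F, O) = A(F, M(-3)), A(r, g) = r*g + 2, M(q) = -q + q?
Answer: -35813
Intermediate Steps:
M(q) = 0
A(r, g) = 2 + g*r (A(r, g) = g*r + 2 = 2 + g*r)
c(F, O) = 2 (c(F, O) = 2 + 0*F = 2 + 0 = 2)
K(o, X) = -3*X*o (K(o, X) = (-3*o)*X = -3*X*o)
(K(180, 10) + c(-135, 55)) - 30415 = (-3*10*180 + 2) - 30415 = (-5400 + 2) - 30415 = -5398 - 30415 = -35813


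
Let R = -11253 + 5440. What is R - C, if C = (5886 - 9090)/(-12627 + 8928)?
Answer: -2389499/411 ≈ -5813.9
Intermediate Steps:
R = -5813
C = 356/411 (C = -3204/(-3699) = -3204*(-1/3699) = 356/411 ≈ 0.86618)
R - C = -5813 - 1*356/411 = -5813 - 356/411 = -2389499/411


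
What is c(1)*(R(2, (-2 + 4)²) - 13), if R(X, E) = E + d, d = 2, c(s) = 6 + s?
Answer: -49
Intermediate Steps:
R(X, E) = 2 + E (R(X, E) = E + 2 = 2 + E)
c(1)*(R(2, (-2 + 4)²) - 13) = (6 + 1)*((2 + (-2 + 4)²) - 13) = 7*((2 + 2²) - 13) = 7*((2 + 4) - 13) = 7*(6 - 13) = 7*(-7) = -49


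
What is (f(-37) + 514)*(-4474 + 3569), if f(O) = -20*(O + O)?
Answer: -1804570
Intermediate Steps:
f(O) = -40*O
(f(-37) + 514)*(-4474 + 3569) = (-40*(-37) + 514)*(-4474 + 3569) = (1480 + 514)*(-905) = 1994*(-905) = -1804570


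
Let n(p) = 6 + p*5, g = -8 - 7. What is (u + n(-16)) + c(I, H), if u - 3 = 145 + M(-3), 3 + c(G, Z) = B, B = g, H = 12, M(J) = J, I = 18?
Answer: 53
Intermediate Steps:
g = -15
n(p) = 6 + 5*p
B = -15
c(G, Z) = -18 (c(G, Z) = -3 - 15 = -18)
u = 145 (u = 3 + (145 - 3) = 3 + 142 = 145)
(u + n(-16)) + c(I, H) = (145 + (6 + 5*(-16))) - 18 = (145 + (6 - 80)) - 18 = (145 - 74) - 18 = 71 - 18 = 53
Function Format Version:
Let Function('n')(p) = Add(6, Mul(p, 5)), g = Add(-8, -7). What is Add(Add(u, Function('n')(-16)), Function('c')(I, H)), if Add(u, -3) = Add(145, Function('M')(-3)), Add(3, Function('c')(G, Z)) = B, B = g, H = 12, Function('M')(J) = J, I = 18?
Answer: 53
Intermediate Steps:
g = -15
Function('n')(p) = Add(6, Mul(5, p))
B = -15
Function('c')(G, Z) = -18 (Function('c')(G, Z) = Add(-3, -15) = -18)
u = 145 (u = Add(3, Add(145, -3)) = Add(3, 142) = 145)
Add(Add(u, Function('n')(-16)), Function('c')(I, H)) = Add(Add(145, Add(6, Mul(5, -16))), -18) = Add(Add(145, Add(6, -80)), -18) = Add(Add(145, -74), -18) = Add(71, -18) = 53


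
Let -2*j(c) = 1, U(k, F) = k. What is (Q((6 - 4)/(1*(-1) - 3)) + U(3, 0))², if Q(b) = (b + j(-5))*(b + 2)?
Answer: 9/4 ≈ 2.2500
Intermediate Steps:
j(c) = -½ (j(c) = -½*1 = -½)
Q(b) = (2 + b)*(-½ + b) (Q(b) = (b - ½)*(b + 2) = (-½ + b)*(2 + b) = (2 + b)*(-½ + b))
(Q((6 - 4)/(1*(-1) - 3)) + U(3, 0))² = ((-1 + ((6 - 4)/(1*(-1) - 3))² + 3*((6 - 4)/(1*(-1) - 3))/2) + 3)² = ((-1 + (2/(-1 - 3))² + 3*(2/(-1 - 3))/2) + 3)² = ((-1 + (2/(-4))² + 3*(2/(-4))/2) + 3)² = ((-1 + (2*(-¼))² + 3*(2*(-¼))/2) + 3)² = ((-1 + (-½)² + (3/2)*(-½)) + 3)² = ((-1 + ¼ - ¾) + 3)² = (-3/2 + 3)² = (3/2)² = 9/4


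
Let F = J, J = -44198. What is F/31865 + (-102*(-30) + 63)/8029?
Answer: -255351347/255844085 ≈ -0.99807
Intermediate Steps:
F = -44198
F/31865 + (-102*(-30) + 63)/8029 = -44198/31865 + (-102*(-30) + 63)/8029 = -44198*1/31865 + (3060 + 63)*(1/8029) = -44198/31865 + 3123*(1/8029) = -44198/31865 + 3123/8029 = -255351347/255844085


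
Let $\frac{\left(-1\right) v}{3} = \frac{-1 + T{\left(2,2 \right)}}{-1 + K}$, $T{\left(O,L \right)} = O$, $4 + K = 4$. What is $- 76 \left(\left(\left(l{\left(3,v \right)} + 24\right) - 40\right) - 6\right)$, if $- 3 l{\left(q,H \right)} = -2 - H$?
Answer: $\frac{4636}{3} \approx 1545.3$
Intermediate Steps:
$K = 0$ ($K = -4 + 4 = 0$)
$v = 3$ ($v = - 3 \frac{-1 + 2}{-1 + 0} = - 3 \cdot 1 \frac{1}{-1} = - 3 \cdot 1 \left(-1\right) = \left(-3\right) \left(-1\right) = 3$)
$l{\left(q,H \right)} = \frac{2}{3} + \frac{H}{3}$ ($l{\left(q,H \right)} = - \frac{-2 - H}{3} = \frac{2}{3} + \frac{H}{3}$)
$- 76 \left(\left(\left(l{\left(3,v \right)} + 24\right) - 40\right) - 6\right) = - 76 \left(\left(\left(\left(\frac{2}{3} + \frac{1}{3} \cdot 3\right) + 24\right) - 40\right) - 6\right) = - 76 \left(\left(\left(\left(\frac{2}{3} + 1\right) + 24\right) - 40\right) - 6\right) = - 76 \left(\left(\left(\frac{5}{3} + 24\right) - 40\right) - 6\right) = - 76 \left(\left(\frac{77}{3} - 40\right) - 6\right) = - 76 \left(- \frac{43}{3} - 6\right) = \left(-76\right) \left(- \frac{61}{3}\right) = \frac{4636}{3}$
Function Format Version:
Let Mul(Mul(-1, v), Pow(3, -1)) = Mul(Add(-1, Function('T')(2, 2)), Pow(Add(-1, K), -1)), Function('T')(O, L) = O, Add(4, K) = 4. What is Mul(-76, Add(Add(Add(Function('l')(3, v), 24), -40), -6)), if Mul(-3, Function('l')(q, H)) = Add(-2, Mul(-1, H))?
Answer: Rational(4636, 3) ≈ 1545.3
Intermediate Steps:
K = 0 (K = Add(-4, 4) = 0)
v = 3 (v = Mul(-3, Mul(Add(-1, 2), Pow(Add(-1, 0), -1))) = Mul(-3, Mul(1, Pow(-1, -1))) = Mul(-3, Mul(1, -1)) = Mul(-3, -1) = 3)
Function('l')(q, H) = Add(Rational(2, 3), Mul(Rational(1, 3), H)) (Function('l')(q, H) = Mul(Rational(-1, 3), Add(-2, Mul(-1, H))) = Add(Rational(2, 3), Mul(Rational(1, 3), H)))
Mul(-76, Add(Add(Add(Function('l')(3, v), 24), -40), -6)) = Mul(-76, Add(Add(Add(Add(Rational(2, 3), Mul(Rational(1, 3), 3)), 24), -40), -6)) = Mul(-76, Add(Add(Add(Add(Rational(2, 3), 1), 24), -40), -6)) = Mul(-76, Add(Add(Add(Rational(5, 3), 24), -40), -6)) = Mul(-76, Add(Add(Rational(77, 3), -40), -6)) = Mul(-76, Add(Rational(-43, 3), -6)) = Mul(-76, Rational(-61, 3)) = Rational(4636, 3)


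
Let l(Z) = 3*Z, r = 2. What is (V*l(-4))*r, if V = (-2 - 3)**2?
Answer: -600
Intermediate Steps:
V = 25 (V = (-5)**2 = 25)
(V*l(-4))*r = (25*(3*(-4)))*2 = (25*(-12))*2 = -300*2 = -600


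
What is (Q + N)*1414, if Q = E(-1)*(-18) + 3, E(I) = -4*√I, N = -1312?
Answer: -1850926 + 101808*I ≈ -1.8509e+6 + 1.0181e+5*I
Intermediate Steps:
Q = 3 + 72*I (Q = -4*I*(-18) + 3 = 72*I + 3 = 3 + 72*I ≈ 3.0 + 72.0*I)
(Q + N)*1414 = ((3 + 72*I) - 1312)*1414 = (-1309 + 72*I)*1414 = -1850926 + 101808*I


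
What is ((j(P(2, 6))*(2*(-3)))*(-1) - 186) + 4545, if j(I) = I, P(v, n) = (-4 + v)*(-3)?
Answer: 4395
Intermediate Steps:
P(v, n) = 12 - 3*v
((j(P(2, 6))*(2*(-3)))*(-1) - 186) + 4545 = (((12 - 3*2)*(2*(-3)))*(-1) - 186) + 4545 = (((12 - 6)*(-6))*(-1) - 186) + 4545 = ((6*(-6))*(-1) - 186) + 4545 = (-36*(-1) - 186) + 4545 = (36 - 186) + 4545 = -150 + 4545 = 4395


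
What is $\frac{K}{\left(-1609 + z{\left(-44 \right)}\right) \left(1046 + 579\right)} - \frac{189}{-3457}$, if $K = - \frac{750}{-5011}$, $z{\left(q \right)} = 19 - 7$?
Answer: $\frac{19662286377}{359643363547} \approx 0.054672$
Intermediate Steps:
$z{\left(q \right)} = 12$
$K = \frac{750}{5011}$ ($K = \left(-750\right) \left(- \frac{1}{5011}\right) = \frac{750}{5011} \approx 0.14967$)
$\frac{K}{\left(-1609 + z{\left(-44 \right)}\right) \left(1046 + 579\right)} - \frac{189}{-3457} = \frac{750}{5011 \left(-1609 + 12\right) \left(1046 + 579\right)} - \frac{189}{-3457} = \frac{750}{5011 \left(\left(-1597\right) 1625\right)} - - \frac{189}{3457} = \frac{750}{5011 \left(-2595125\right)} + \frac{189}{3457} = \frac{750}{5011} \left(- \frac{1}{2595125}\right) + \frac{189}{3457} = - \frac{6}{104033371} + \frac{189}{3457} = \frac{19662286377}{359643363547}$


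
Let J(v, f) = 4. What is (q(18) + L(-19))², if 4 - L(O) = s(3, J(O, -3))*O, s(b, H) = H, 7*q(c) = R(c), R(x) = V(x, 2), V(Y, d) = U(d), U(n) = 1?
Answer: 314721/49 ≈ 6422.9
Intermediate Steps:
V(Y, d) = 1
R(x) = 1
q(c) = ⅐ (q(c) = (⅐)*1 = ⅐)
L(O) = 4 - 4*O
(q(18) + L(-19))² = (⅐ + (4 - 4*(-19)))² = (⅐ + (4 + 76))² = (⅐ + 80)² = (561/7)² = 314721/49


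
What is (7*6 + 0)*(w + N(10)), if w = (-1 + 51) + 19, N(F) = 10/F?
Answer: 2940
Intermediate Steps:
w = 69 (w = 50 + 19 = 69)
(7*6 + 0)*(w + N(10)) = (7*6 + 0)*(69 + 10/10) = (42 + 0)*(69 + 10*(⅒)) = 42*(69 + 1) = 42*70 = 2940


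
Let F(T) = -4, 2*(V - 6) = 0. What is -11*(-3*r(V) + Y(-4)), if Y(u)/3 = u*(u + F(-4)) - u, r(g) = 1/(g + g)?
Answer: -4741/4 ≈ -1185.3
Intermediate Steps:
V = 6 (V = 6 + (½)*0 = 6 + 0 = 6)
r(g) = 1/(2*g)
Y(u) = -3*u + 3*u*(-4 + u) (Y(u) = 3*(u*(u - 4) - u) = 3*(u*(-4 + u) - u) = 3*(-u + u*(-4 + u)) = -3*u + 3*u*(-4 + u))
-11*(-3*r(V) + Y(-4)) = -11*(-3/(2*6) + 3*(-4)*(-5 - 4)) = -11*(-3/(2*6) + 3*(-4)*(-9)) = -11*(-3*1/12 + 108) = -11*(-¼ + 108) = -11*431/4 = -4741/4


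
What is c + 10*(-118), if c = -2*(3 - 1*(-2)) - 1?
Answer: -1191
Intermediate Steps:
c = -11 (c = -2*(3 + 2) - 1 = -2*5 - 1 = -10 - 1 = -11)
c + 10*(-118) = -11 + 10*(-118) = -11 - 1180 = -1191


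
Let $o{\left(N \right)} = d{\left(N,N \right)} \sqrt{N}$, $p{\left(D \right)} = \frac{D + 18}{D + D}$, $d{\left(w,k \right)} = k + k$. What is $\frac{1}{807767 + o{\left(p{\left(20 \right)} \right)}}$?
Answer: $\frac{1615534000}{1304975052571141} - \frac{380 \sqrt{95}}{1304975052571141} \approx 1.238 \cdot 10^{-6}$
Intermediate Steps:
$d{\left(w,k \right)} = 2 k$
$p{\left(D \right)} = \frac{18 + D}{2 D}$
$o{\left(N \right)} = 2 N^{\frac{3}{2}}$ ($o{\left(N \right)} = 2 N \sqrt{N} = 2 N^{\frac{3}{2}}$)
$\frac{1}{807767 + o{\left(p{\left(20 \right)} \right)}} = \frac{1}{807767 + 2 \left(\frac{18 + 20}{2 \cdot 20}\right)^{\frac{3}{2}}} = \frac{1}{807767 + 2 \left(\frac{1}{2} \cdot \frac{1}{20} \cdot 38\right)^{\frac{3}{2}}} = \frac{1}{807767 + 2 \left(\frac{19}{20}\right)^{\frac{3}{2}}} = \frac{1}{807767 + 2 \frac{19 \sqrt{95}}{200}} = \frac{1}{807767 + \frac{19 \sqrt{95}}{100}}$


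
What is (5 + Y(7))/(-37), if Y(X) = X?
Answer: -12/37 ≈ -0.32432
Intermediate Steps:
(5 + Y(7))/(-37) = (5 + 7)/(-37) = 12*(-1/37) = -12/37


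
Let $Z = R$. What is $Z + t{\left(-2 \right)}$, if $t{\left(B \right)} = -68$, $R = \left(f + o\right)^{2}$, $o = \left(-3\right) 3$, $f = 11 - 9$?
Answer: $-19$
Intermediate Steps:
$f = 2$ ($f = 11 - 9 = 2$)
$o = -9$
$R = 49$ ($R = \left(2 - 9\right)^{2} = \left(-7\right)^{2} = 49$)
$Z = 49$
$Z + t{\left(-2 \right)} = 49 - 68 = -19$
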